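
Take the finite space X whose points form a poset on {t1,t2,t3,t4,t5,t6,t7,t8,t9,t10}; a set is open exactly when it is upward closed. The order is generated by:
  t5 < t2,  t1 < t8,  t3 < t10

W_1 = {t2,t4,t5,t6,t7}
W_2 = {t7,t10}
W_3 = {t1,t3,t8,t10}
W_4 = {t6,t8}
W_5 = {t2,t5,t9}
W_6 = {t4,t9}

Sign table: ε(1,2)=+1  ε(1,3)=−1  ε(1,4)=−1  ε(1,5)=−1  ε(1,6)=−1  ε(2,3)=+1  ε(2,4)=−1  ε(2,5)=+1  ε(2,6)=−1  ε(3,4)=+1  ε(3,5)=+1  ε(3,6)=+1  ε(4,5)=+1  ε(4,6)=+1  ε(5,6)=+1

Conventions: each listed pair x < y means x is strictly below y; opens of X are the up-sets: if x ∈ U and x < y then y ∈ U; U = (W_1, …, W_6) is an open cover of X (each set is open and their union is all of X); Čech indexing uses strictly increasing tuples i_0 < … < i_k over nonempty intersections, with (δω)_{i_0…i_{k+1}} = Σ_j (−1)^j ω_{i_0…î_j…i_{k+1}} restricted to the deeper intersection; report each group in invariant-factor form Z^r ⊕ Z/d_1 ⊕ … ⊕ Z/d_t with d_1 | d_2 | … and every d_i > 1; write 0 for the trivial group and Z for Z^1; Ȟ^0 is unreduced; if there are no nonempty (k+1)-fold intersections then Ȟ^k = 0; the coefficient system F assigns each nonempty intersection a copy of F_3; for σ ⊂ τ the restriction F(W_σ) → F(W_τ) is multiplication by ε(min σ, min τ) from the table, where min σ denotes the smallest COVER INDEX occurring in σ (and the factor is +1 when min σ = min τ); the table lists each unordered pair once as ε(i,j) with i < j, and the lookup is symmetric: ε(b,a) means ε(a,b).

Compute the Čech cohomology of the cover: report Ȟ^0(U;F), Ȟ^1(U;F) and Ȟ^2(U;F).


Ȟ^0 = 0,  Ȟ^1 = Z/3,  Ȟ^2 = 0

nonempty intersections:
  W12={t7} W14={t6} W15={t2,t5} W16={t4} W23={t10} W34={t8} W56={t9}
C dims 6,7; δ0: rk_F3 6
Ȟ^0: (6−6)−0=0 ⇒ 0
Ȟ^1: (7−0)−6=1 ⇒ Z/3
Ȟ^2: (0−0)−0=0 ⇒ 0


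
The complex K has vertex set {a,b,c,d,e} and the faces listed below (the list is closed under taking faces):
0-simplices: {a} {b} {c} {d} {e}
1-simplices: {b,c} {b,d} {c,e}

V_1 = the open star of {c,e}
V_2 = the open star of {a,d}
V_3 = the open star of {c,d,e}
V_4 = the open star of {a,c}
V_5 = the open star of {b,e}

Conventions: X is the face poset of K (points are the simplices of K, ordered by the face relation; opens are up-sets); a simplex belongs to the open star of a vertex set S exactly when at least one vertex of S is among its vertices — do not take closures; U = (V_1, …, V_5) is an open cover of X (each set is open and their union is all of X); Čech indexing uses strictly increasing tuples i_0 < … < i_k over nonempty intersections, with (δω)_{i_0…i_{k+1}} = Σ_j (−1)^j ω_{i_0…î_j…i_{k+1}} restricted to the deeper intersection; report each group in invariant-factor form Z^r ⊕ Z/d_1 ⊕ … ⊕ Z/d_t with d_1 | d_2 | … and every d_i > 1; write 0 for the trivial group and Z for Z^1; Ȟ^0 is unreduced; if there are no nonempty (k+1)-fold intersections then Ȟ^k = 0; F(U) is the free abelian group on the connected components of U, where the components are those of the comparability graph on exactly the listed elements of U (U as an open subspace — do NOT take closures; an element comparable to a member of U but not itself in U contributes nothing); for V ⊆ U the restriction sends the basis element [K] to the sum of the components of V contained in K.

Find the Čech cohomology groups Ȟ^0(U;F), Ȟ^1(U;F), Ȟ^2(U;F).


nerve simplices:
  V1={{c},{e},{b,c},{c,e}} V2={{a},{d},{b,d}} V3={{c},{d},{e},{b,c},{b,d},{c,e}} V4={{a},{c},{b,c},{c,e}} V5={{b},{e},{b,c},{b,d},{c,e}}
  V13={{c},{e},{b,c},{c,e}} V14={{c},{b,c},{c,e}} V15={{e},{b,c},{c,e}} V23={{d},{b,d}} V24={{a}} V25={{b,d}} V34={{c},{b,c},{c,e}} V35={{e},{b,c},{b,d},{c,e}} V45={{b,c},{c,e}}
  V134={{c},{b,c},{c,e}} V135={{e},{b,c},{c,e}} V145={{b,c},{c,e}} V235={{b,d}} V345={{b,c},{c,e}}
  V1345={{b,c},{c,e}}
components per intersection:
  V1: {{c},{e},{b,c},{c,e}}
  V2: {{a}} {{d},{b,d}}
  V3: {{c},{e},{b,c},{c,e}} {{d},{b,d}}
  V4: {{a}} {{c},{b,c},{c,e}}
  V5: {{b},{b,c},{b,d}} {{e},{c,e}}
  V13: {{c},{e},{b,c},{c,e}}
  V14: {{c},{b,c},{c,e}}
  V15: {{e},{c,e}} {{b,c}}
  V23: {{d},{b,d}}
  V24: {{a}}
  V25: {{b,d}}
  V34: {{c},{b,c},{c,e}}
  V35: {{e},{c,e}} {{b,c}} {{b,d}}
  V45: {{b,c}} {{c,e}}
  V134: {{c},{b,c},{c,e}}
  V135: {{e},{c,e}} {{b,c}}
  V145: {{b,c}} {{c,e}}
  V235: {{b,d}}
  V345: {{b,c}} {{c,e}}
  V1345: {{b,c}} {{c,e}}
C dims 9,13,8,2; δ0: rk 7, SNF 1^7; δ1: rk 6, SNF 1^6; δ2: rk 2, SNF 1^2
degree 0: 9−7−0 = 2 → Ȟ^0 ≅ Z^2
degree 1: 13−6−7 = 0 → Ȟ^1 ≅ 0
degree 2: 8−2−6 = 0 → Ȟ^2 ≅ 0

Ȟ^0 ≅ Z^2, Ȟ^1 ≅ 0 and Ȟ^2 ≅ 0


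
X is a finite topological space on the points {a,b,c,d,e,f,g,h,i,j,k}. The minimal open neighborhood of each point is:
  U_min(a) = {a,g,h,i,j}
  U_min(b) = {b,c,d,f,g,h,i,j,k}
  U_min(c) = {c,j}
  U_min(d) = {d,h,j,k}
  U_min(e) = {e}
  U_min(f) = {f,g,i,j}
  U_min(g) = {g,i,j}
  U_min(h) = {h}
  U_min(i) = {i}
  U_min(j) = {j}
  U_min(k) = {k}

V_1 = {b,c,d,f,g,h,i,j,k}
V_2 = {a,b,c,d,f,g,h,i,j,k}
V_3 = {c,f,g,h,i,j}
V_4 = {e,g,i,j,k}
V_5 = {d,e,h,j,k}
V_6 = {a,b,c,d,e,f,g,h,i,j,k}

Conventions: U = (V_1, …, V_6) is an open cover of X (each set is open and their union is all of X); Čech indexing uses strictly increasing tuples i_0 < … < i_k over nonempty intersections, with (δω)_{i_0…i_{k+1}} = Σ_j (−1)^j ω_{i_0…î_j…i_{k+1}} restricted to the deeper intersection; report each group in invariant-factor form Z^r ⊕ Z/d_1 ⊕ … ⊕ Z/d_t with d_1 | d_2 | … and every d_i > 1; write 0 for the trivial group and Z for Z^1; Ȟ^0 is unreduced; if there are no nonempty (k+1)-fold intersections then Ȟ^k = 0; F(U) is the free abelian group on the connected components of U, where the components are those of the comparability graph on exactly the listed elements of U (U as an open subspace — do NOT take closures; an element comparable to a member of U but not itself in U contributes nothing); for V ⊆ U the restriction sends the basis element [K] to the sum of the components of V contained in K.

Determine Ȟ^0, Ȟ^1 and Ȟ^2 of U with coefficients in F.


Ȟ^0 = Z^2; Ȟ^1 = 0; Ȟ^2 = 0

intersection data:
  V12={b,c,d,f,g,h,i,j,k} V13={c,f,g,h,i,j} V14={g,i,j,k} V15={d,h,j,k} V16={b,c,d,f,g,h,i,j,k} V23={c,f,g,h,i,j} V24={g,i,j,k} V25={d,h,j,k} V26={a,b,c,d,f,g,h,i,j,k} V34={g,i,j} V35={h,j} V36={c,f,g,h,i,j} V45={e,j,k} V46={e,g,i,j,k} V56={d,e,h,j,k}
  V123={c,f,g,h,i,j} V124={g,i,j,k} V125={d,h,j,k} V126={b,c,d,f,g,h,i,j,k} V134={g,i,j} V135={h,j} V136={c,f,g,h,i,j} V145={j,k} V146={g,i,j,k} V156={d,h,j,k} V234={g,i,j} V235={h,j} V236={c,f,g,h,i,j} V245={j,k} V246={g,i,j,k} V256={d,h,j,k} V345={j} V346={g,i,j} V356={h,j} V456={e,j,k}
  V1234={g,i,j} V1235={h,j} V1236={c,f,g,h,i,j} V1245={j,k} V1246={g,i,j,k} V1256={d,h,j,k} V1345={j} V1346={g,i,j} V1356={h,j} V1456={j,k} V2345={j} V2346={g,i,j} V2356={h,j} V2456={j,k} V3456={j}
  V12345={j} V12346={g,i,j} V12356={h,j} V12456={j,k} V13456={j} V23456={j}
  V123456={j}
components per intersection:
  V1: {b,c,d,f,g,h,i,j,k}
  V2: {a,b,c,d,f,g,h,i,j,k}
  V3: {c,f,g,i,j} {h}
  V4: {e} {g,i,j} {k}
  V5: {d,h,j,k} {e}
  V6: {a,b,c,d,f,g,h,i,j,k} {e}
  V12: {b,c,d,f,g,h,i,j,k}
  V13: {c,f,g,i,j} {h}
  V14: {g,i,j} {k}
  V15: {d,h,j,k}
  V16: {b,c,d,f,g,h,i,j,k}
  V23: {c,f,g,i,j} {h}
  V24: {g,i,j} {k}
  V25: {d,h,j,k}
  V26: {a,b,c,d,f,g,h,i,j,k}
  V34: {g,i,j}
  V35: {h} {j}
  V36: {c,f,g,i,j} {h}
  V45: {e} {j} {k}
  V46: {e} {g,i,j} {k}
  V56: {d,h,j,k} {e}
  V123: {c,f,g,i,j} {h}
  V124: {g,i,j} {k}
  V125: {d,h,j,k}
  V126: {b,c,d,f,g,h,i,j,k}
  V134: {g,i,j}
  V135: {h} {j}
  V136: {c,f,g,i,j} {h}
  V145: {j} {k}
  V146: {g,i,j} {k}
  V156: {d,h,j,k}
  V234: {g,i,j}
  V235: {h} {j}
  V236: {c,f,g,i,j} {h}
  V245: {j} {k}
  V246: {g,i,j} {k}
  V256: {d,h,j,k}
  V345: {j}
  V346: {g,i,j}
  V356: {h} {j}
  V456: {e} {j} {k}
  V1234: {g,i,j}
  V1235: {h} {j}
  V1236: {c,f,g,i,j} {h}
  V1245: {j} {k}
  V1246: {g,i,j} {k}
  V1256: {d,h,j,k}
  V1345: {j}
  V1346: {g,i,j}
  V1356: {h} {j}
  V1456: {j} {k}
  V2345: {j}
  V2346: {g,i,j}
  V2356: {h} {j}
  V2456: {j} {k}
  V3456: {j}
  V12345: {j}
  V12346: {g,i,j}
  V12356: {h} {j}
  V12456: {j} {k}
  V13456: {j}
  V23456: {j}
  V123456: {j}
C dims 11,26,33,23; δ0: rk 9, SNF 1^9; δ1: rk 17, SNF 1^17; δ2: rk 16, SNF 1^16
Ȟ^0 = (11 − 9) − 0 = 2, so Ȟ^0 ≅ Z^2
Ȟ^1 = (26 − 17) − 9 = 0, so Ȟ^1 ≅ 0
Ȟ^2 = (33 − 16) − 17 = 0, so Ȟ^2 ≅ 0


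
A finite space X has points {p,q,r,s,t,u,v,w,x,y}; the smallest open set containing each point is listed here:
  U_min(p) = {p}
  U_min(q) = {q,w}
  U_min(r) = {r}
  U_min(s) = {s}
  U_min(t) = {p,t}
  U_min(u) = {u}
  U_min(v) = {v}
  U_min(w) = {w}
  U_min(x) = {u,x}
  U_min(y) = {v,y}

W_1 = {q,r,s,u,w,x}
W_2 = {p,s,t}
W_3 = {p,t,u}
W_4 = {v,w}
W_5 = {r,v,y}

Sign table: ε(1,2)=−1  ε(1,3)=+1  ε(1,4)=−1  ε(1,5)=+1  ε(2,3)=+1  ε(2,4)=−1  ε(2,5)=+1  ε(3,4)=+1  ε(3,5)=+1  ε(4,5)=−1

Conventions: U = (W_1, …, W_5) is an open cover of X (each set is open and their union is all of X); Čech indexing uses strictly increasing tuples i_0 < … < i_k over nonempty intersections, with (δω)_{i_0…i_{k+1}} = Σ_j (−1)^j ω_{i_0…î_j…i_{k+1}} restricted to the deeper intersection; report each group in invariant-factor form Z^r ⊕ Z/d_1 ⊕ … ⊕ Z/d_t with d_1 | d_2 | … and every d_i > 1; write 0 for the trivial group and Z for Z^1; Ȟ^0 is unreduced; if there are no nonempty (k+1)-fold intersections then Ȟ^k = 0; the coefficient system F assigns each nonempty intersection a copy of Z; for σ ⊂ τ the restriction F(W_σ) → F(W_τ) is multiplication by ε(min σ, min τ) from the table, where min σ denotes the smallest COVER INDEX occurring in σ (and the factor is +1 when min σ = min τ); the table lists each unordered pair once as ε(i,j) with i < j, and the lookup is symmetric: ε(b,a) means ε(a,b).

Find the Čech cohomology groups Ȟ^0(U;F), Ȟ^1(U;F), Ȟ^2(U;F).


cover nerve:
  W12={s} W13={u} W14={w} W15={r} W23={p,t} W45={v}
C dims 5,6; δ0: rk 5, SNF 1^4·2
Ȟ^0: (5−5)−0=0 ⇒ 0
Ȟ^1: (6−0)−5=1 plus torsion [2] ⇒ Z ⊕ Z/2
Ȟ^2: (0−0)−0=0 ⇒ 0

Ȟ^0 = 0,  Ȟ^1 = Z ⊕ Z/2,  Ȟ^2 = 0


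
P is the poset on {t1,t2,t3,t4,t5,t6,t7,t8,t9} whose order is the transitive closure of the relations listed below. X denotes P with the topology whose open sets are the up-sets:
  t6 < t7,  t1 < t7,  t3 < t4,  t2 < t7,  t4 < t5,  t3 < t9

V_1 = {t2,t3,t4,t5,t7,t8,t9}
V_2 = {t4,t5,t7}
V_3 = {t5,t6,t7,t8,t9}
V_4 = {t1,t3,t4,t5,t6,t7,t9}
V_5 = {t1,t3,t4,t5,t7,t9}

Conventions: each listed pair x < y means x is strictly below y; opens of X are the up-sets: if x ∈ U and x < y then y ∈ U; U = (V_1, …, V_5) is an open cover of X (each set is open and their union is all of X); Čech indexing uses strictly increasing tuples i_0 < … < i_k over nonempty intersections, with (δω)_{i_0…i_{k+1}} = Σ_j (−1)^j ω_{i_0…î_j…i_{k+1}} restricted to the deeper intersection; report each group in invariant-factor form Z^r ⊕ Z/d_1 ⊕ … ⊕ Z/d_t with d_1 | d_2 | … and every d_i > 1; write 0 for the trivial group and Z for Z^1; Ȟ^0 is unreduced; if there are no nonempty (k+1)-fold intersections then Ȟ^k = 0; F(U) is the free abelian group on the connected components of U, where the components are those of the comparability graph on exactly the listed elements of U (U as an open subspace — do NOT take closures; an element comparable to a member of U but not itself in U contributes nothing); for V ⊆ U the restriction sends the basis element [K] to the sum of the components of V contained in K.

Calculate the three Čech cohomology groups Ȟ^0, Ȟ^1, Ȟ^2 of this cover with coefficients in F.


nonempty intersections:
  V12={t4,t5,t7} V13={t5,t7,t8,t9} V14={t3,t4,t5,t7,t9} V15={t3,t4,t5,t7,t9} V23={t5,t7} V24={t4,t5,t7} V25={t4,t5,t7} V34={t5,t6,t7,t9} V35={t5,t7,t9} V45={t1,t3,t4,t5,t7,t9}
  V123={t5,t7} V124={t4,t5,t7} V125={t4,t5,t7} V134={t5,t7,t9} V135={t5,t7,t9} V145={t3,t4,t5,t7,t9} V234={t5,t7} V235={t5,t7} V245={t4,t5,t7} V345={t5,t7,t9}
  V1234={t5,t7} V1235={t5,t7} V1245={t4,t5,t7} V1345={t5,t7,t9} V2345={t5,t7}
  V12345={t5,t7}
components per intersection:
  V1: {t2,t7} {t3,t4,t5,t9} {t8}
  V2: {t4,t5} {t7}
  V3: {t5} {t6,t7} {t8} {t9}
  V4: {t1,t6,t7} {t3,t4,t5,t9}
  V5: {t1,t7} {t3,t4,t5,t9}
  V12: {t4,t5} {t7}
  V13: {t5} {t7} {t8} {t9}
  V14: {t3,t4,t5,t9} {t7}
  V15: {t3,t4,t5,t9} {t7}
  V23: {t5} {t7}
  V24: {t4,t5} {t7}
  V25: {t4,t5} {t7}
  V34: {t5} {t6,t7} {t9}
  V35: {t5} {t7} {t9}
  V45: {t1,t7} {t3,t4,t5,t9}
  V123: {t5} {t7}
  V124: {t4,t5} {t7}
  V125: {t4,t5} {t7}
  V134: {t5} {t7} {t9}
  V135: {t5} {t7} {t9}
  V145: {t3,t4,t5,t9} {t7}
  V234: {t5} {t7}
  V235: {t5} {t7}
  V245: {t4,t5} {t7}
  V345: {t5} {t7} {t9}
  V1234: {t5} {t7}
  V1235: {t5} {t7}
  V1245: {t4,t5} {t7}
  V1345: {t5} {t7} {t9}
  V2345: {t5} {t7}
  V12345: {t5} {t7}
C dims 13,24,23,11; δ0: rk 10, SNF 1^10; δ1: rk 14, SNF 1^14; δ2: rk 9, SNF 1^9
Ȟ^0: (13−10)−0=3 ⇒ Z^3
Ȟ^1: (24−14)−10=0 ⇒ 0
Ȟ^2: (23−9)−14=0 ⇒ 0

Ȟ^0 ≅ Z^3, Ȟ^1 ≅ 0 and Ȟ^2 ≅ 0


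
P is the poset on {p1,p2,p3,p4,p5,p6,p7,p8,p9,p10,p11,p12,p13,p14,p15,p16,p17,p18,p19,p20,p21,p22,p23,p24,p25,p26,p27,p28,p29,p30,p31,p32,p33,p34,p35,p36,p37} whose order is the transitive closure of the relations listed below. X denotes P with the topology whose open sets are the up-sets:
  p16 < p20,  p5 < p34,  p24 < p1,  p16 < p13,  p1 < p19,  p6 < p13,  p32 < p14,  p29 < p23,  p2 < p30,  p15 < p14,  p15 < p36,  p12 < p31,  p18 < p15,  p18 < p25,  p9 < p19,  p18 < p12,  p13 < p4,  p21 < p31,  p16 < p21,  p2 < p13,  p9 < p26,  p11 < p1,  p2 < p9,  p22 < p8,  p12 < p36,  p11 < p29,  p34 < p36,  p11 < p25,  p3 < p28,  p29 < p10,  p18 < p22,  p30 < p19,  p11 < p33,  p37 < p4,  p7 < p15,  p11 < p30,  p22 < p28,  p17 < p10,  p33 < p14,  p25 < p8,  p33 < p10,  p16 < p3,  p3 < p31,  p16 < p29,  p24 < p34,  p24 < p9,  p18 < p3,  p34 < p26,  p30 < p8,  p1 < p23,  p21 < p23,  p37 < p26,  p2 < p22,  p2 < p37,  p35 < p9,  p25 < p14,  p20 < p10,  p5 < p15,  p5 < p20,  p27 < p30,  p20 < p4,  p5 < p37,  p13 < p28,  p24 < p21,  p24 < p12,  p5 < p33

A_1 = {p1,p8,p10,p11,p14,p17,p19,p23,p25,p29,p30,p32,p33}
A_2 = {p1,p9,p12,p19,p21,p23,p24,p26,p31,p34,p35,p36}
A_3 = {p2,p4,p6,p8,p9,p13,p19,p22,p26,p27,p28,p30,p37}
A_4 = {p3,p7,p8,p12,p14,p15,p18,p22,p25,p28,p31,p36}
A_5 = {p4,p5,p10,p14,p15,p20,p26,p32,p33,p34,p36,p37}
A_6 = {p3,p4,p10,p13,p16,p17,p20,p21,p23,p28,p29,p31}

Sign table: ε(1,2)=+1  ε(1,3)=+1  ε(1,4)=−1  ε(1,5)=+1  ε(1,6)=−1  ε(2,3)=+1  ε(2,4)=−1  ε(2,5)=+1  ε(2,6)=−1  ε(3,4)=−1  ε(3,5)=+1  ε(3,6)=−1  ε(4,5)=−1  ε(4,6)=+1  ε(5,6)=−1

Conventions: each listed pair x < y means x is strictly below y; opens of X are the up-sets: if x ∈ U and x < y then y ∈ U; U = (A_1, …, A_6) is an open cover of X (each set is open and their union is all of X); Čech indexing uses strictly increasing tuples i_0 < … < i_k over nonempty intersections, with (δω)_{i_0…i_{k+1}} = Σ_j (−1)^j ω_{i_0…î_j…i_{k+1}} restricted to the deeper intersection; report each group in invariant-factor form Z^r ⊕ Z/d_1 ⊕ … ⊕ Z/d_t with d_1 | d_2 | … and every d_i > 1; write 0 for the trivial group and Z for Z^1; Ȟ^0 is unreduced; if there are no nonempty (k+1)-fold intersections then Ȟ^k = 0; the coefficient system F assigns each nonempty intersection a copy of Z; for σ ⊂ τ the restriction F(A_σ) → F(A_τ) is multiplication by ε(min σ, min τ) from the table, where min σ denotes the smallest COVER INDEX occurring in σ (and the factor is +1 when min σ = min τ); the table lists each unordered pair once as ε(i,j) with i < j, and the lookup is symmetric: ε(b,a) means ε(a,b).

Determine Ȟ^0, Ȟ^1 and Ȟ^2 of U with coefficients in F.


Ȟ^0(U;F) ≅ Z; Ȟ^1(U;F) ≅ 0; Ȟ^2(U;F) ≅ Z/2

nerve of the cover:
  A12={p1,p19,p23} A13={p8,p19,p30} A14={p8,p14,p25} A15={p10,p14,p32,p33} A16={p10,p17,p23,p29} A23={p9,p19,p26} A24={p12,p31,p36} A25={p26,p34,p36} A26={p21,p23,p31} A34={p8,p22,p28} A35={p4,p26,p37} A36={p4,p13,p28} A45={p14,p15,p36} A46={p3,p28,p31} A56={p4,p10,p20}
  A123={p19} A126={p23} A134={p8} A145={p14} A156={p10} A235={p26} A245={p36} A246={p31} A346={p28} A356={p4}
C dims 6,15,10; δ0: rk 5, SNF 1^5; δ1: rk 10, SNF 1^9·2
Ȟ^0 = (6 − 5) − 0 = 1, so Ȟ^0 ≅ Z
Ȟ^1 = (15 − 10) − 5 = 0, so Ȟ^1 ≅ 0
Ȟ^2 = (10 − 0) − 10 = 0 plus torsion [2], so Ȟ^2 ≅ Z/2


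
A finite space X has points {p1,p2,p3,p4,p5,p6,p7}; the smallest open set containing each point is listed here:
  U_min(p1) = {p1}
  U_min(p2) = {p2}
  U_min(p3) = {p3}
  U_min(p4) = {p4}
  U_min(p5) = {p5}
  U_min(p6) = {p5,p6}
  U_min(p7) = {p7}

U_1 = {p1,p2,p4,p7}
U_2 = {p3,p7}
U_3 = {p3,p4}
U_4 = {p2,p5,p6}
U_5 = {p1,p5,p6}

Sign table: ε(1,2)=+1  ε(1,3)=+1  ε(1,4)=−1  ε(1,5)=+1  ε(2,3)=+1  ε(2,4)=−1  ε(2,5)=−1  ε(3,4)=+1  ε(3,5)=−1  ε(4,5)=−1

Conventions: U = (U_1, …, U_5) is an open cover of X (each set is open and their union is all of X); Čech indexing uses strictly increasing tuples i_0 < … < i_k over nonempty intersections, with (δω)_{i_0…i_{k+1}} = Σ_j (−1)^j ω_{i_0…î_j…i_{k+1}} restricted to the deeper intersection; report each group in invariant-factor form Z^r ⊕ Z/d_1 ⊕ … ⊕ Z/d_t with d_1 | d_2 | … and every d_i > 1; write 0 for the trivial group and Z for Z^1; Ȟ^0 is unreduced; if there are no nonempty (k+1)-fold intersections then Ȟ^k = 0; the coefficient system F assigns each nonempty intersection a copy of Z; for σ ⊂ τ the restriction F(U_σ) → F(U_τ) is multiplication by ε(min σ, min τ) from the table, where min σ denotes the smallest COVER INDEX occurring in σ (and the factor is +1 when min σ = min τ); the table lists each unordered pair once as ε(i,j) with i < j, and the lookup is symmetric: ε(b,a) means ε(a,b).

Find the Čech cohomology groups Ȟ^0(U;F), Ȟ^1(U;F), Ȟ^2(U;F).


Ȟ^0(U;F) ≅ Z, Ȟ^1(U;F) ≅ Z^2, Ȟ^2(U;F) ≅ 0

nerve of the cover:
  U12={p7} U13={p4} U14={p2} U15={p1} U23={p3} U45={p5,p6}
C dims 5,6; δ0: rk 4, SNF 1^4
Ȟ^0 = (5 − 4) − 0 = 1, so Ȟ^0 ≅ Z
Ȟ^1 = (6 − 0) − 4 = 2, so Ȟ^1 ≅ Z^2
Ȟ^2 = (0 − 0) − 0 = 0, so Ȟ^2 ≅ 0


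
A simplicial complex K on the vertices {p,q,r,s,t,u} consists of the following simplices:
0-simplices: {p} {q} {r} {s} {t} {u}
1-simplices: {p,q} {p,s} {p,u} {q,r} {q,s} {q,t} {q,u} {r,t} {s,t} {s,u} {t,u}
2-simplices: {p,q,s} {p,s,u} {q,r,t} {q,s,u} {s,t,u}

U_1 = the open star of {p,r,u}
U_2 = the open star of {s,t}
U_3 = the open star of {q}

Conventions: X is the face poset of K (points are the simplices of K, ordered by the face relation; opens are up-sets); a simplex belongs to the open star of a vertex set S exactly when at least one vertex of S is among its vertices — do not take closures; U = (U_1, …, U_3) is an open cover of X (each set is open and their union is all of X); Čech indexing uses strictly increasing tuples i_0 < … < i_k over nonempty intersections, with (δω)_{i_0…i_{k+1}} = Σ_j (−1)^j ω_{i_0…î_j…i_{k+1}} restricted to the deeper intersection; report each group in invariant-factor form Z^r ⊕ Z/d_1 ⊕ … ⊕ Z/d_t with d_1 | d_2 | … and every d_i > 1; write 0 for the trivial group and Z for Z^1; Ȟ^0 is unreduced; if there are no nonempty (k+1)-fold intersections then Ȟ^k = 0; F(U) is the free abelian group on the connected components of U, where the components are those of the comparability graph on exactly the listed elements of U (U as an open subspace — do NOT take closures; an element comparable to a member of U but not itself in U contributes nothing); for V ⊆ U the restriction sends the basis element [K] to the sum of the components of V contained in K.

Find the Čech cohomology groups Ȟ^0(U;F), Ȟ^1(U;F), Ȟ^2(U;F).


nerve of the cover:
  U1={{p},{r},{u},{p,q},{p,s},{p,u},{q,r},{q,u},{r,t},{s,u},{t,u},{p,q,s},{p,s,u},{q,r,t},{q,s,u},{s,t,u}} U2={{s},{t},{p,s},{q,s},{q,t},{r,t},{s,t},{s,u},{t,u},{p,q,s},{p,s,u},{q,r,t},{q,s,u},{s,t,u}} U3={{q},{p,q},{q,r},{q,s},{q,t},{q,u},{p,q,s},{q,r,t},{q,s,u}}
  U12={{p,s},{r,t},{s,u},{t,u},{p,q,s},{p,s,u},{q,r,t},{q,s,u},{s,t,u}} U13={{p,q},{q,r},{q,u},{p,q,s},{q,r,t},{q,s,u}} U23={{q,s},{q,t},{p,q,s},{q,r,t},{q,s,u}}
  U123={{p,q,s},{q,r,t},{q,s,u}}
components per intersection:
  U1: {{p},{u},{p,q},{p,s},{p,u},{q,u},{s,u},{t,u},{p,q,s},{p,s,u},{q,s,u},{s,t,u}} {{r},{q,r},{r,t},{q,r,t}}
  U2: {{s},{t},{p,s},{q,s},{q,t},{r,t},{s,t},{s,u},{t,u},{p,q,s},{p,s,u},{q,r,t},{q,s,u},{s,t,u}}
  U3: {{q},{p,q},{q,r},{q,s},{q,t},{q,u},{p,q,s},{q,r,t},{q,s,u}}
  U12: {{p,s},{s,u},{t,u},{p,q,s},{p,s,u},{q,s,u},{s,t,u}} {{r,t},{q,r,t}}
  U13: {{p,q},{p,q,s}} {{q,r},{q,r,t}} {{q,u},{q,s,u}}
  U23: {{q,s},{p,q,s},{q,s,u}} {{q,t},{q,r,t}}
  U123: {{p,q,s}} {{q,r,t}} {{q,s,u}}
C dims 4,7,3; δ0: rk 3, SNF 1^3; δ1: rk 3, SNF 1^3
Ȟ^0 = (4 − 3) − 0 = 1, so Ȟ^0 ≅ Z
Ȟ^1 = (7 − 3) − 3 = 1, so Ȟ^1 ≅ Z
Ȟ^2 = (3 − 0) − 3 = 0, so Ȟ^2 ≅ 0

Ȟ^0(U;F) ≅ Z, Ȟ^1(U;F) ≅ Z and Ȟ^2(U;F) ≅ 0


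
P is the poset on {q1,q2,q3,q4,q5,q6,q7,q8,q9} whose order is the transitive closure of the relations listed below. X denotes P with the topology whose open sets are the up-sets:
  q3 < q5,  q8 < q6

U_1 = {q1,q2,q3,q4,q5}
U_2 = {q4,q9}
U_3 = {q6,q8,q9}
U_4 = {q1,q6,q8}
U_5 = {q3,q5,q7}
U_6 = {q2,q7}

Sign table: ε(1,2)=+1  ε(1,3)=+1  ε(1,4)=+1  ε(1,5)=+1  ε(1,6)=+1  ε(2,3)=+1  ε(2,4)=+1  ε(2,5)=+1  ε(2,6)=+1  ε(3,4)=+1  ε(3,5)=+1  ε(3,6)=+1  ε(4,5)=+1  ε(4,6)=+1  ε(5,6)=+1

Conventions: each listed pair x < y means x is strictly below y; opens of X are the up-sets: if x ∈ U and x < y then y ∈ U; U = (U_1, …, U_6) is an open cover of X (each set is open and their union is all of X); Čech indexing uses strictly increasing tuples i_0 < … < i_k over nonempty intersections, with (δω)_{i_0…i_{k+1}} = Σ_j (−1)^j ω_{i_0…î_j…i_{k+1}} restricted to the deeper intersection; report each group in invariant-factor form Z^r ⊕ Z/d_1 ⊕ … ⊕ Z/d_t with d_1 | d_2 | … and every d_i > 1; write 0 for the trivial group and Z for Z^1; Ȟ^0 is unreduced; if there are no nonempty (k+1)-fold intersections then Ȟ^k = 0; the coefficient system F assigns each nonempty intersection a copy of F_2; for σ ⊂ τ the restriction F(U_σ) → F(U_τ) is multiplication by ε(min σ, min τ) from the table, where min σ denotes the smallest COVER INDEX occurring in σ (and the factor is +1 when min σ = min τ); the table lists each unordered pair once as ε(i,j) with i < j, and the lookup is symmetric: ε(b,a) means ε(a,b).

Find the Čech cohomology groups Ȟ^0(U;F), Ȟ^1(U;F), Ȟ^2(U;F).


nonempty overlaps:
  U12={q4} U14={q1} U15={q3,q5} U16={q2} U23={q9} U34={q6,q8} U56={q7}
C dims 6,7; δ0: rk_F2 5
degree 0: 6−5−0 = 1 → Ȟ^0 ≅ Z/2
degree 1: 7−0−5 = 2 → Ȟ^1 ≅ Z/2 ⊕ Z/2
degree 2: 0−0−0 = 0 → Ȟ^2 ≅ 0

Ȟ^0 ≅ Z/2, Ȟ^1 ≅ Z/2 ⊕ Z/2, Ȟ^2 ≅ 0


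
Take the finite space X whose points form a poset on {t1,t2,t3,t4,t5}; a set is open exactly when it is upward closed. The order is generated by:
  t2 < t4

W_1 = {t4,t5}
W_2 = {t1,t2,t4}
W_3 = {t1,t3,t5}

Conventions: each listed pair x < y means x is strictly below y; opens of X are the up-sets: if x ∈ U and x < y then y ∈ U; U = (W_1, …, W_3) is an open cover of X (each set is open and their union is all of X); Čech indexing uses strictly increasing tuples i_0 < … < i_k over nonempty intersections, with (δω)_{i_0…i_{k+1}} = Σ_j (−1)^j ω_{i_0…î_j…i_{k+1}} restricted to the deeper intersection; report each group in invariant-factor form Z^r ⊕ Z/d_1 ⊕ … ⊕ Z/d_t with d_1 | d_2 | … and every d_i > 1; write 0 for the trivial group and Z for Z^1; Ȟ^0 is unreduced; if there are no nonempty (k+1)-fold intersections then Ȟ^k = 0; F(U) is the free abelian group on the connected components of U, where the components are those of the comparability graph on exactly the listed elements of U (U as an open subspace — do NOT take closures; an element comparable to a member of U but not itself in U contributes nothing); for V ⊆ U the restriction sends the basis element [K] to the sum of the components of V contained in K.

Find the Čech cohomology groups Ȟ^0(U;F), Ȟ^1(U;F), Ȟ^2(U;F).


nerve of the cover:
  W12={t4} W13={t5} W23={t1}
components per intersection:
  W1: {t4} {t5}
  W2: {t1} {t2,t4}
  W3: {t1} {t3} {t5}
  W12: {t4}
  W13: {t5}
  W23: {t1}
C dims 7,3; δ0: rk 3, SNF 1^3
Ȟ^0 = (7 − 3) − 0 = 4, so Ȟ^0 ≅ Z^4
Ȟ^1 = (3 − 0) − 3 = 0, so Ȟ^1 ≅ 0
Ȟ^2 = (0 − 0) − 0 = 0, so Ȟ^2 ≅ 0

Ȟ^0(U;F) ≅ Z^4, Ȟ^1(U;F) ≅ 0 and Ȟ^2(U;F) ≅ 0


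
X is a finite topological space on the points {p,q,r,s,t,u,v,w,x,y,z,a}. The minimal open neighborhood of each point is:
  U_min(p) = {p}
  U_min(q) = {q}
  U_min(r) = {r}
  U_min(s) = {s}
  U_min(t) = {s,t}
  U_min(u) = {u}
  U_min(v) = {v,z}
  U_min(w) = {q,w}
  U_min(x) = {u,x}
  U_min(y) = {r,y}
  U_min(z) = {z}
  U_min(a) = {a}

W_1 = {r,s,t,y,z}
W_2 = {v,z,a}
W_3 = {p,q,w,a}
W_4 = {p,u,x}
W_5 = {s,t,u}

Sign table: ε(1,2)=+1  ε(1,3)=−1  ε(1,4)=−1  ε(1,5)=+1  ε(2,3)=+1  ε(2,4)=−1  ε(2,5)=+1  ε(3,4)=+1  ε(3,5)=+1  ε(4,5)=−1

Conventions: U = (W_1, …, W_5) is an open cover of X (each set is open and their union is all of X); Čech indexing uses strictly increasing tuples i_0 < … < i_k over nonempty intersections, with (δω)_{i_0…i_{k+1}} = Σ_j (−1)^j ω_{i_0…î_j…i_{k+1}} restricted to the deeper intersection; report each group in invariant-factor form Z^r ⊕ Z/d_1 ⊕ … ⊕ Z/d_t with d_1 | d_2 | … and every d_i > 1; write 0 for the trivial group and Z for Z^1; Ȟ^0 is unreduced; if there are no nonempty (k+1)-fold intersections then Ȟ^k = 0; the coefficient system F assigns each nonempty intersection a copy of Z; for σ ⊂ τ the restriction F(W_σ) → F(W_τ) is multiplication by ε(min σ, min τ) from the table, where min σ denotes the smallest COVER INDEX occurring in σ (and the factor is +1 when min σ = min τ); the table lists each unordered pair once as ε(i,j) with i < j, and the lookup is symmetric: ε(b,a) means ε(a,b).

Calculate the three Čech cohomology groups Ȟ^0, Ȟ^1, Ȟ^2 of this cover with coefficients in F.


Ȟ^0(U;F) ≅ 0, Ȟ^1(U;F) ≅ Z/2 and Ȟ^2(U;F) ≅ 0

nonempty intersections:
  W12={z} W15={s,t} W23={a} W34={p} W45={u}
C dims 5,5; δ0: rk 5, SNF 1^4·2
Ȟ^0: (5−5)−0=0 ⇒ 0
Ȟ^1: (5−0)−5=0 plus torsion [2] ⇒ Z/2
Ȟ^2: (0−0)−0=0 ⇒ 0


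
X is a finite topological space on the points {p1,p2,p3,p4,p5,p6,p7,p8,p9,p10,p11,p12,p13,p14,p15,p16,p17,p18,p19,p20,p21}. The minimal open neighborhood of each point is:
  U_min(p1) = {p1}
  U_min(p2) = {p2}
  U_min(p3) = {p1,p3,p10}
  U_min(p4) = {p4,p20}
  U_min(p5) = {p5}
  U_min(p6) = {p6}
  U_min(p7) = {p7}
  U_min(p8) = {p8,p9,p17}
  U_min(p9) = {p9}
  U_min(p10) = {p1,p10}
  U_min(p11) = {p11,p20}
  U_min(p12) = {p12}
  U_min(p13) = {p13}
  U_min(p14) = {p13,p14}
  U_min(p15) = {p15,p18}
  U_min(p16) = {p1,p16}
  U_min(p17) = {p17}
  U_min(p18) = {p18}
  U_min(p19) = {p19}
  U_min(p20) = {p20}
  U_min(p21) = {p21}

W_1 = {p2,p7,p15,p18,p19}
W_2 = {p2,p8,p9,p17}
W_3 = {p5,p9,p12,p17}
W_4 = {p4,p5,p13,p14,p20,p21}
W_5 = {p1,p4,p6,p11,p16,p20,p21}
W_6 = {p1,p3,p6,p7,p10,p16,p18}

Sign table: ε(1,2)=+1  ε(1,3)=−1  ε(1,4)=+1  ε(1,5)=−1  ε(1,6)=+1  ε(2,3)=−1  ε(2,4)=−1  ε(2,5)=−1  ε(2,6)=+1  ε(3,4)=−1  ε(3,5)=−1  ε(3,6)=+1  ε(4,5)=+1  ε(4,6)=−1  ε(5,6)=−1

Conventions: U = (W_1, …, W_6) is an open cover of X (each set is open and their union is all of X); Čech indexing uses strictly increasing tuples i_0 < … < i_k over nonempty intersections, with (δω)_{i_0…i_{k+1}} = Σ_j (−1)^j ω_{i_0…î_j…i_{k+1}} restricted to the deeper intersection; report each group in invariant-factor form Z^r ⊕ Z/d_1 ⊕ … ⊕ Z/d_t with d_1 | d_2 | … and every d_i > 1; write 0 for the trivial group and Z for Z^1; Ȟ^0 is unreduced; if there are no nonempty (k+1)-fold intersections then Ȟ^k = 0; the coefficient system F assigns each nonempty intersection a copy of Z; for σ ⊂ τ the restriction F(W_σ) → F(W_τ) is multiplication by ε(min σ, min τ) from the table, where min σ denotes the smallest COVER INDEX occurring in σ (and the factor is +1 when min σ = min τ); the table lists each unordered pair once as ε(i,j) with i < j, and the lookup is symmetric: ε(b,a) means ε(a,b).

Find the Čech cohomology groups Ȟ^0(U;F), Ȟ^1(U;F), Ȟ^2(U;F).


nerve of the cover:
  W12={p2} W16={p7,p18} W23={p9,p17} W34={p5} W45={p4,p20,p21} W56={p1,p6,p16}
C dims 6,6; δ0: rk 6, SNF 1^5·2
Ȟ^0 = (6 − 6) − 0 = 0, so Ȟ^0 ≅ 0
Ȟ^1 = (6 − 0) − 6 = 0 plus torsion [2], so Ȟ^1 ≅ Z/2
Ȟ^2 = (0 − 0) − 0 = 0, so Ȟ^2 ≅ 0

Ȟ^0(U;F) ≅ 0, Ȟ^1(U;F) ≅ Z/2, Ȟ^2(U;F) ≅ 0


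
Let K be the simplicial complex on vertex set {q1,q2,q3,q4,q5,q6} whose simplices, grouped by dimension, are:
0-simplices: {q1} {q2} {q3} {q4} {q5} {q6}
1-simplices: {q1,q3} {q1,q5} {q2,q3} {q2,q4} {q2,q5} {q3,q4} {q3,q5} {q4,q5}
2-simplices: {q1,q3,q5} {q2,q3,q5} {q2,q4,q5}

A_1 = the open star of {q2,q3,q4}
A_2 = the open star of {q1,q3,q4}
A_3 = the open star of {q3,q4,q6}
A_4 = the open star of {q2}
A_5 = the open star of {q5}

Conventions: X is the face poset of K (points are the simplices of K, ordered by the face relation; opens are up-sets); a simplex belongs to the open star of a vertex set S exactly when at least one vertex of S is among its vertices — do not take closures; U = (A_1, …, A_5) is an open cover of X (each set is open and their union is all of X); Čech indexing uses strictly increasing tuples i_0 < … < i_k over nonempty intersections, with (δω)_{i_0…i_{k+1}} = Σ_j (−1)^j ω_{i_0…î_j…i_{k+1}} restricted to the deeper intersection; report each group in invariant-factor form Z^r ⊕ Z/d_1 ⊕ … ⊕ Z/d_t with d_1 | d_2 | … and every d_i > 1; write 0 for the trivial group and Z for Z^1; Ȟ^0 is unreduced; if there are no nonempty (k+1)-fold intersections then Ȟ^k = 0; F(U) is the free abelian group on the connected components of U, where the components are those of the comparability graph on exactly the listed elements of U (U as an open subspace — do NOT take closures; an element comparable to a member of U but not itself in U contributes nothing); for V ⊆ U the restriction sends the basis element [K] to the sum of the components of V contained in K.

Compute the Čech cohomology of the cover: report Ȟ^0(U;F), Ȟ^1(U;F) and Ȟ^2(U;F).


Ȟ^0 = Z^2, Ȟ^1 = 0 and Ȟ^2 = 0

intersection data:
  A1={{q2},{q3},{q4},{q1,q3},{q2,q3},{q2,q4},{q2,q5},{q3,q4},{q3,q5},{q4,q5},{q1,q3,q5},{q2,q3,q5},{q2,q4,q5}} A2={{q1},{q3},{q4},{q1,q3},{q1,q5},{q2,q3},{q2,q4},{q3,q4},{q3,q5},{q4,q5},{q1,q3,q5},{q2,q3,q5},{q2,q4,q5}} A3={{q3},{q4},{q6},{q1,q3},{q2,q3},{q2,q4},{q3,q4},{q3,q5},{q4,q5},{q1,q3,q5},{q2,q3,q5},{q2,q4,q5}} A4={{q2},{q2,q3},{q2,q4},{q2,q5},{q2,q3,q5},{q2,q4,q5}} A5={{q5},{q1,q5},{q2,q5},{q3,q5},{q4,q5},{q1,q3,q5},{q2,q3,q5},{q2,q4,q5}}
  A12={{q3},{q4},{q1,q3},{q2,q3},{q2,q4},{q3,q4},{q3,q5},{q4,q5},{q1,q3,q5},{q2,q3,q5},{q2,q4,q5}} A13={{q3},{q4},{q1,q3},{q2,q3},{q2,q4},{q3,q4},{q3,q5},{q4,q5},{q1,q3,q5},{q2,q3,q5},{q2,q4,q5}} A14={{q2},{q2,q3},{q2,q4},{q2,q5},{q2,q3,q5},{q2,q4,q5}} A15={{q2,q5},{q3,q5},{q4,q5},{q1,q3,q5},{q2,q3,q5},{q2,q4,q5}} A23={{q3},{q4},{q1,q3},{q2,q3},{q2,q4},{q3,q4},{q3,q5},{q4,q5},{q1,q3,q5},{q2,q3,q5},{q2,q4,q5}} A24={{q2,q3},{q2,q4},{q2,q3,q5},{q2,q4,q5}} A25={{q1,q5},{q3,q5},{q4,q5},{q1,q3,q5},{q2,q3,q5},{q2,q4,q5}} A34={{q2,q3},{q2,q4},{q2,q3,q5},{q2,q4,q5}} A35={{q3,q5},{q4,q5},{q1,q3,q5},{q2,q3,q5},{q2,q4,q5}} A45={{q2,q5},{q2,q3,q5},{q2,q4,q5}}
  A123={{q3},{q4},{q1,q3},{q2,q3},{q2,q4},{q3,q4},{q3,q5},{q4,q5},{q1,q3,q5},{q2,q3,q5},{q2,q4,q5}} A124={{q2,q3},{q2,q4},{q2,q3,q5},{q2,q4,q5}} A125={{q3,q5},{q4,q5},{q1,q3,q5},{q2,q3,q5},{q2,q4,q5}} A134={{q2,q3},{q2,q4},{q2,q3,q5},{q2,q4,q5}} A135={{q3,q5},{q4,q5},{q1,q3,q5},{q2,q3,q5},{q2,q4,q5}} A145={{q2,q5},{q2,q3,q5},{q2,q4,q5}} A234={{q2,q3},{q2,q4},{q2,q3,q5},{q2,q4,q5}} A235={{q3,q5},{q4,q5},{q1,q3,q5},{q2,q3,q5},{q2,q4,q5}} A245={{q2,q3,q5},{q2,q4,q5}} A345={{q2,q3,q5},{q2,q4,q5}}
  A1234={{q2,q3},{q2,q4},{q2,q3,q5},{q2,q4,q5}} A1235={{q3,q5},{q4,q5},{q1,q3,q5},{q2,q3,q5},{q2,q4,q5}} A1245={{q2,q3,q5},{q2,q4,q5}} A1345={{q2,q3,q5},{q2,q4,q5}} A2345={{q2,q3,q5},{q2,q4,q5}}
  A12345={{q2,q3,q5},{q2,q4,q5}}
components per intersection:
  A1: {{q2},{q3},{q4},{q1,q3},{q2,q3},{q2,q4},{q2,q5},{q3,q4},{q3,q5},{q4,q5},{q1,q3,q5},{q2,q3,q5},{q2,q4,q5}}
  A2: {{q1},{q3},{q4},{q1,q3},{q1,q5},{q2,q3},{q2,q4},{q3,q4},{q3,q5},{q4,q5},{q1,q3,q5},{q2,q3,q5},{q2,q4,q5}}
  A3: {{q3},{q4},{q1,q3},{q2,q3},{q2,q4},{q3,q4},{q3,q5},{q4,q5},{q1,q3,q5},{q2,q3,q5},{q2,q4,q5}} {{q6}}
  A4: {{q2},{q2,q3},{q2,q4},{q2,q5},{q2,q3,q5},{q2,q4,q5}}
  A5: {{q5},{q1,q5},{q2,q5},{q3,q5},{q4,q5},{q1,q3,q5},{q2,q3,q5},{q2,q4,q5}}
  A12: {{q3},{q4},{q1,q3},{q2,q3},{q2,q4},{q3,q4},{q3,q5},{q4,q5},{q1,q3,q5},{q2,q3,q5},{q2,q4,q5}}
  A13: {{q3},{q4},{q1,q3},{q2,q3},{q2,q4},{q3,q4},{q3,q5},{q4,q5},{q1,q3,q5},{q2,q3,q5},{q2,q4,q5}}
  A14: {{q2},{q2,q3},{q2,q4},{q2,q5},{q2,q3,q5},{q2,q4,q5}}
  A15: {{q2,q5},{q3,q5},{q4,q5},{q1,q3,q5},{q2,q3,q5},{q2,q4,q5}}
  A23: {{q3},{q4},{q1,q3},{q2,q3},{q2,q4},{q3,q4},{q3,q5},{q4,q5},{q1,q3,q5},{q2,q3,q5},{q2,q4,q5}}
  A24: {{q2,q3},{q2,q3,q5}} {{q2,q4},{q2,q4,q5}}
  A25: {{q1,q5},{q3,q5},{q1,q3,q5},{q2,q3,q5}} {{q4,q5},{q2,q4,q5}}
  A34: {{q2,q3},{q2,q3,q5}} {{q2,q4},{q2,q4,q5}}
  A35: {{q3,q5},{q1,q3,q5},{q2,q3,q5}} {{q4,q5},{q2,q4,q5}}
  A45: {{q2,q5},{q2,q3,q5},{q2,q4,q5}}
  A123: {{q3},{q4},{q1,q3},{q2,q3},{q2,q4},{q3,q4},{q3,q5},{q4,q5},{q1,q3,q5},{q2,q3,q5},{q2,q4,q5}}
  A124: {{q2,q3},{q2,q3,q5}} {{q2,q4},{q2,q4,q5}}
  A125: {{q3,q5},{q1,q3,q5},{q2,q3,q5}} {{q4,q5},{q2,q4,q5}}
  A134: {{q2,q3},{q2,q3,q5}} {{q2,q4},{q2,q4,q5}}
  A135: {{q3,q5},{q1,q3,q5},{q2,q3,q5}} {{q4,q5},{q2,q4,q5}}
  A145: {{q2,q5},{q2,q3,q5},{q2,q4,q5}}
  A234: {{q2,q3},{q2,q3,q5}} {{q2,q4},{q2,q4,q5}}
  A235: {{q3,q5},{q1,q3,q5},{q2,q3,q5}} {{q4,q5},{q2,q4,q5}}
  A245: {{q2,q3,q5}} {{q2,q4,q5}}
  A345: {{q2,q3,q5}} {{q2,q4,q5}}
  A1234: {{q2,q3},{q2,q3,q5}} {{q2,q4},{q2,q4,q5}}
  A1235: {{q3,q5},{q1,q3,q5},{q2,q3,q5}} {{q4,q5},{q2,q4,q5}}
  A1245: {{q2,q3,q5}} {{q2,q4,q5}}
  A1345: {{q2,q3,q5}} {{q2,q4,q5}}
  A2345: {{q2,q3,q5}} {{q2,q4,q5}}
  A12345: {{q2,q3,q5}} {{q2,q4,q5}}
C dims 6,14,18,10; δ0: rk 4, SNF 1^4; δ1: rk 10, SNF 1^10; δ2: rk 8, SNF 1^8
Ȟ^0 = (6 − 4) − 0 = 2, so Ȟ^0 ≅ Z^2
Ȟ^1 = (14 − 10) − 4 = 0, so Ȟ^1 ≅ 0
Ȟ^2 = (18 − 8) − 10 = 0, so Ȟ^2 ≅ 0


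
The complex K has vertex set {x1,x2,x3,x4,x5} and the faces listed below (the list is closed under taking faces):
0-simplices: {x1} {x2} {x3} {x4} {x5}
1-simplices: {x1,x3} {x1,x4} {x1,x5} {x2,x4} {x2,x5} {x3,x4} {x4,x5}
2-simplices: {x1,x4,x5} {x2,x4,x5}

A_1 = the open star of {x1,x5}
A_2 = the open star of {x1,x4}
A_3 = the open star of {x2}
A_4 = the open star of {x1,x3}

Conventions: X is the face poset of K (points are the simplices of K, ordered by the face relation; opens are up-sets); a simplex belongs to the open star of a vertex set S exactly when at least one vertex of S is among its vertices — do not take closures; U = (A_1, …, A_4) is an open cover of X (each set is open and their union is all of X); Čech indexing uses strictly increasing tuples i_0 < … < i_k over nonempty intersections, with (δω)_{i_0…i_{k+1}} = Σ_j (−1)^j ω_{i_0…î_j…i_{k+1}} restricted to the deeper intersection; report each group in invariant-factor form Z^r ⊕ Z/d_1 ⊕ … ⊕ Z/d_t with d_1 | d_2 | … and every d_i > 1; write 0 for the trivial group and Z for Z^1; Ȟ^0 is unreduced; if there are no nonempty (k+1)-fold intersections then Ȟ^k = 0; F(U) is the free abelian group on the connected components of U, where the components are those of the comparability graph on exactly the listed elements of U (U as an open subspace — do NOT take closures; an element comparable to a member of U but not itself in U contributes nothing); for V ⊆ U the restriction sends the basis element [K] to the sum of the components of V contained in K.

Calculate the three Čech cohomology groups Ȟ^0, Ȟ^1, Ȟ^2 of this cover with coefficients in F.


nonempty overlaps:
  A1={{x1},{x5},{x1,x3},{x1,x4},{x1,x5},{x2,x5},{x4,x5},{x1,x4,x5},{x2,x4,x5}} A2={{x1},{x4},{x1,x3},{x1,x4},{x1,x5},{x2,x4},{x3,x4},{x4,x5},{x1,x4,x5},{x2,x4,x5}} A3={{x2},{x2,x4},{x2,x5},{x2,x4,x5}} A4={{x1},{x3},{x1,x3},{x1,x4},{x1,x5},{x3,x4},{x1,x4,x5}}
  A12={{x1},{x1,x3},{x1,x4},{x1,x5},{x4,x5},{x1,x4,x5},{x2,x4,x5}} A13={{x2,x5},{x2,x4,x5}} A14={{x1},{x1,x3},{x1,x4},{x1,x5},{x1,x4,x5}} A23={{x2,x4},{x2,x4,x5}} A24={{x1},{x1,x3},{x1,x4},{x1,x5},{x3,x4},{x1,x4,x5}}
  A123={{x2,x4,x5}} A124={{x1},{x1,x3},{x1,x4},{x1,x5},{x1,x4,x5}}
components per intersection:
  A1: {{x1},{x5},{x1,x3},{x1,x4},{x1,x5},{x2,x5},{x4,x5},{x1,x4,x5},{x2,x4,x5}}
  A2: {{x1},{x4},{x1,x3},{x1,x4},{x1,x5},{x2,x4},{x3,x4},{x4,x5},{x1,x4,x5},{x2,x4,x5}}
  A3: {{x2},{x2,x4},{x2,x5},{x2,x4,x5}}
  A4: {{x1},{x3},{x1,x3},{x1,x4},{x1,x5},{x3,x4},{x1,x4,x5}}
  A12: {{x1},{x1,x3},{x1,x4},{x1,x5},{x4,x5},{x1,x4,x5},{x2,x4,x5}}
  A13: {{x2,x5},{x2,x4,x5}}
  A14: {{x1},{x1,x3},{x1,x4},{x1,x5},{x1,x4,x5}}
  A23: {{x2,x4},{x2,x4,x5}}
  A24: {{x1},{x1,x3},{x1,x4},{x1,x5},{x1,x4,x5}} {{x3,x4}}
  A123: {{x2,x4,x5}}
  A124: {{x1},{x1,x3},{x1,x4},{x1,x5},{x1,x4,x5}}
C dims 4,6,2; δ0: rk 3, SNF 1^3; δ1: rk 2, SNF 1^2
degree 0: 4−3−0 = 1 → Ȟ^0 ≅ Z
degree 1: 6−2−3 = 1 → Ȟ^1 ≅ Z
degree 2: 2−0−2 = 0 → Ȟ^2 ≅ 0

Ȟ^0(U;F) ≅ Z; Ȟ^1(U;F) ≅ Z; Ȟ^2(U;F) ≅ 0


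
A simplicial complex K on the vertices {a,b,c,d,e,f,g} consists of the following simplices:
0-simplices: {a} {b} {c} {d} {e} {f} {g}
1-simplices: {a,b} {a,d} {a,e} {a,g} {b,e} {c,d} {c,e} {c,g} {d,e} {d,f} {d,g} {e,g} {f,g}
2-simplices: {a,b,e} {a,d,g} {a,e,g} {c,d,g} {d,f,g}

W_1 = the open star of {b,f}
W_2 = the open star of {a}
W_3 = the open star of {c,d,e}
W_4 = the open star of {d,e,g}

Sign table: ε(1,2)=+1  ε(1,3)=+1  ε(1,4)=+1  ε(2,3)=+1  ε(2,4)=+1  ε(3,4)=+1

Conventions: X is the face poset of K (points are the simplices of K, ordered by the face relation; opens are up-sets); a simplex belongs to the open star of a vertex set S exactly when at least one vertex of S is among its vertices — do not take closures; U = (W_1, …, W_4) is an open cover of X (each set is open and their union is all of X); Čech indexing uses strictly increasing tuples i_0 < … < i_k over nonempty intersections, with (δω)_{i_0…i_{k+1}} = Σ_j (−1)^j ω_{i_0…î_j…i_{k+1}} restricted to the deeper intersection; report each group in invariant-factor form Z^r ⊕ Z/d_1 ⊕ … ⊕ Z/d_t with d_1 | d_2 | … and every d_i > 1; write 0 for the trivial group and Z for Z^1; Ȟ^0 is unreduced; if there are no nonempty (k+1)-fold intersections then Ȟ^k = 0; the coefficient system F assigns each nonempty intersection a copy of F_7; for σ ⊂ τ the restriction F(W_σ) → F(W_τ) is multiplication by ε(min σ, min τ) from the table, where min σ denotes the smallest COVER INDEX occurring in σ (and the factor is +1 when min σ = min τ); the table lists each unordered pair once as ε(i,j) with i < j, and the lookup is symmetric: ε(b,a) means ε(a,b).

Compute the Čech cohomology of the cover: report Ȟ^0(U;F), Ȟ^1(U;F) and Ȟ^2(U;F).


nonempty intersections:
  W1={{b},{f},{a,b},{b,e},{d,f},{f,g},{a,b,e},{d,f,g}} W2={{a},{a,b},{a,d},{a,e},{a,g},{a,b,e},{a,d,g},{a,e,g}} W3={{c},{d},{e},{a,d},{a,e},{b,e},{c,d},{c,e},{c,g},{d,e},{d,f},{d,g},{e,g},{a,b,e},{a,d,g},{a,e,g},{c,d,g},{d,f,g}} W4={{d},{e},{g},{a,d},{a,e},{a,g},{b,e},{c,d},{c,e},{c,g},{d,e},{d,f},{d,g},{e,g},{f,g},{a,b,e},{a,d,g},{a,e,g},{c,d,g},{d,f,g}}
  W12={{a,b},{a,b,e}} W13={{b,e},{d,f},{a,b,e},{d,f,g}} W14={{b,e},{d,f},{f,g},{a,b,e},{d,f,g}} W23={{a,d},{a,e},{a,b,e},{a,d,g},{a,e,g}} W24={{a,d},{a,e},{a,g},{a,b,e},{a,d,g},{a,e,g}} W34={{d},{e},{a,d},{a,e},{b,e},{c,d},{c,e},{c,g},{d,e},{d,f},{d,g},{e,g},{a,b,e},{a,d,g},{a,e,g},{c,d,g},{d,f,g}}
  W123={{a,b,e}} W124={{a,b,e}} W134={{b,e},{d,f},{a,b,e},{d,f,g}} W234={{a,d},{a,e},{a,b,e},{a,d,g},{a,e,g}}
  W1234={{a,b,e}}
C dims 4,6,4,1; δ0: rk_F7 3; δ1: rk_F7 3; δ2: rk_F7 1
Ȟ^0: (4−3)−0=1 ⇒ Z/7
Ȟ^1: (6−3)−3=0 ⇒ 0
Ȟ^2: (4−1)−3=0 ⇒ 0

Ȟ^0 ≅ Z/7, Ȟ^1 ≅ 0 and Ȟ^2 ≅ 0
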